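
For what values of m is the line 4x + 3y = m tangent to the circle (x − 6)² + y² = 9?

Tangency holds when the distance from the centre (6, 0) to the line equals the radius 3:
|4·6 + 3·0 − m| / √25 = 3
|m − (24)| = 3·5, so m = 39 or m = 9.

m = 9 or m = 39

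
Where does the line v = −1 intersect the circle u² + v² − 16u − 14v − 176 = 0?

(−7, −1) and (23, −1)

Substitute v = −1:
u² − 16u − 161 = 0
u = 23 or u = −7, giving (23, −1) and (−7, −1).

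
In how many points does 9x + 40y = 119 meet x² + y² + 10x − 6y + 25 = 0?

Substituting the line into the circle gives 1681x² + 16018x + 25601 = 0.
Δ = 256576324 − 172141124 = 84435200.
Two real roots: the line is a secant.

2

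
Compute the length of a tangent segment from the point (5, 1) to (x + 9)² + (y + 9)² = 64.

Centre (−9, −9), r² = 64. |PO|² = (14)² + (10)² = 296.
By the tangent–radius right angle, tangent length = √(|PO|² − r²) = √232 = 2√58.

2√58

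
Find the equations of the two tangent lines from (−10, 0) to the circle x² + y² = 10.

Let a tangent through (−10, 0) have slope m. Its distance from (0, 0) must equal √10:
[m·(10) − (0)]² = 10(m² + 1)
9m² − 1 = 0, so m = −1/3 or m = 1/3.
Through (−10, 0) these give x + 3y = −10 and x − 3y = −10.

x + 3y = −10 and x − 3y = −10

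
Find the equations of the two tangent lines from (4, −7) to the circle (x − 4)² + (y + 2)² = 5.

Let a tangent through (4, −7) have slope m. Its distance from (4, −2) must equal √5:
[m·(0) − (5)]² = 5(m² + 1)
m² − 4 = 0, so m = 2 or m = −2.
Through (4, −7) these give 2x − y = 15 and 2x + y = 1.

2x − y = 15 and 2x + y = 1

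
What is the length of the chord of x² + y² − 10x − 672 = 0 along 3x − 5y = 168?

√34

From the line, y = (−168 + 3x)/5. Substituting:
34x² − 1258x + 11424 = 0  ⟹  x² − 37x + 336 = 0
x = 21 or x = 16, giving (21, −21) and (16, −24).
|(21, −21) − (16, −24)| = √((5)² + (3)²) = √34.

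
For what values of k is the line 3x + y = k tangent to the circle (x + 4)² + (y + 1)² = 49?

k = −13 ± 7√10

Tangency holds when the distance from the centre (−4, −1) to the line equals the radius 7:
|3·(−4) + 1·(−1) − k| / √10 = 7
|k − (−13)| = 7√10.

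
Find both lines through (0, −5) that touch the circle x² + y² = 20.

A line y − (−5) = m(x − (0)) is tangent when its distance from (0, 0) is 2√5:
[m·(0) − (5)]² = 20(m² + 1)
4m² − 1 = 0, so m = −1/2 or m = 1/2.
Through (0, −5) these give x + 2y = −10 and x − 2y = 10.

x + 2y = −10 and x − 2y = 10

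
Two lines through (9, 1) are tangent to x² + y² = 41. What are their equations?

5x − 4y = 41 and 4x + 5y = 41

Write the tangent as mx − y + (1 − m·(9)) = 0 and set its distance from the centre to √41:
(−9m − (−1))² = 41(m² + 1)
20m² − 9m − 20 = 0, so m = 5/4 or m = −4/5.
With m = 5/4: 5x − 4y = 41. With m = −4/5: 4x + 5y = 41.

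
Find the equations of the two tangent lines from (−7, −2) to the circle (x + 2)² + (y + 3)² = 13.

2x − 3y = −8 and 3x + 2y = −25

Write the tangent as mx − y + (−2 − m·(−7)) = 0 and set its distance from the centre to √13:
(5m − (−1))² = 13(m² + 1)
6m² + 5m − 6 = 0, so m = 2/3 or m = −3/2.
Through (−7, −2) these give 2x − 3y = −8 and 3x + 2y = −25.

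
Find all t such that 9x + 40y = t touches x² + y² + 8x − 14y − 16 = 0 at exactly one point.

t = −125 or t = 613

Tangency holds when the distance from the centre (−4, 7) to the line equals the radius 9:
|9·(−4) + 40·7 − t| / √1681 = 9
|t − (244)| = 9·41, so t = 613 or t = −125.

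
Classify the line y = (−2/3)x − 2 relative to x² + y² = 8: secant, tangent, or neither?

secant

Substituting the line into the circle gives 13x² + 24x − 36 = 0.
Δ = 576 − (−1872) = 2448.
Two real roots: the line is a secant.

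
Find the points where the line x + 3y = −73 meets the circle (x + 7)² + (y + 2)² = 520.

(−25, −16) and (−1, −24)

Express y = (−73 − x)/3 and substitute into the circle:
10x² + 260x + 250 = 0  ⟹  x² + 26x + 25 = 0
x = −1 or x = −25, giving (−1, −24) and (−25, −16).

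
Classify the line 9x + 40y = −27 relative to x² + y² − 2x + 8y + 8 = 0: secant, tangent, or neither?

neither

Substituting the line into the circle gives 1681x² − 5594x + 4889 = 0.
Discriminant = (−5594)² − 4·1681·(4889) = −1580800 < 0.
No real roots: the line does not meet the circle.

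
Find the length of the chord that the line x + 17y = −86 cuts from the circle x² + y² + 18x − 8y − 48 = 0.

Express y = (−86 − x)/17 and substitute into the circle:
290x² + 5510x + 5220 = 0  ⟹  x² + 19x + 18 = 0
x = −1 or x = −18, giving (−1, −5) and (−18, −4).
|(−1, −5) − (−18, −4)| = √((17)² + (−1)²) = √290.

√290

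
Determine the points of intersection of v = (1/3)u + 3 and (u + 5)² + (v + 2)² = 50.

(−12, −1) and (0, 3)

Express v = (9 + u)/3 and substitute into the circle:
10u² + 120u = 0  ⟹  u² + 12u = 0
u = 0 or u = −12, giving (0, 3) and (−12, −1).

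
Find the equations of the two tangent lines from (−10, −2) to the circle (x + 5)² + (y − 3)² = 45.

2x + y = −22 and x + 2y = −14

Write the tangent as mx − y + (−2 − m·(−10)) = 0 and set its distance from the centre to 3√5:
[m·(5) − (5)]² = 45(m² + 1)
2m² + 5m + 2 = 0, so m = −2 or m = −1/2.
Through (−10, −2) these give 2x + y = −22 and x + 2y = −14.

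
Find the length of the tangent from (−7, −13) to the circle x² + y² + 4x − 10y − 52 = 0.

Centre (−2, 5), r² = 81. |PO|² = (−5)² + (−18)² = 349.
The tangent meets the radius at right angles, so tangent² = |PO|² − r² = 349 − 81 = 268.

2√67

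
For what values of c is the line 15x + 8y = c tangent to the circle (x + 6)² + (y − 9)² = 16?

The line touches the circle iff its distance from (−6, 9) is 4:
|15·(−6) + 8·9 − c| / √289 = 4
|c − (−18)| = 4·17, so c = 50 or c = −86.

c = −86 or c = 50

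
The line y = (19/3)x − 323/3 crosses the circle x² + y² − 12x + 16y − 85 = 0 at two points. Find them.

Express y = (−323 + 19x)/3 and substitute into the circle:
370x² − 11470x + 88060 = 0  ⟹  x² − 31x + 238 = 0
x = 17 or x = 14, giving (17, 0) and (14, −19).

(14, −19) and (17, 0)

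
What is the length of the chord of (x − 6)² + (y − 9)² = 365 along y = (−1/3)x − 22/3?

Centre (6, 9), r² = 365. Perpendicular distance d from centre to line = |55| / √10 = 55/√10.
Chord = 2√(r² − d²) = 2·√(125/2) = 5√10.

5√10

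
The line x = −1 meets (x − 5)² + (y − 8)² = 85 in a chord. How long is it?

Centre (5, 8), r² = 85. Perpendicular distance d from centre to line = |6| / √1 = 6.
Chord = 2√(r² − d²) = 2·√(49) = 14.

14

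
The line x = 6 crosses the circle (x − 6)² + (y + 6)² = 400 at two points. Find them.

The line gives x = 6. Substituting into the circle:
y² + 12y − 364 = 0
y = 14 or y = −26, giving (6, 14) and (6, −26).

(6, −26) and (6, 14)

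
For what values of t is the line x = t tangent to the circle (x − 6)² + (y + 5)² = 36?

t = 0 or t = 12

For a tangent, require d(centre, line) = r = 6.
|1·6 + 0·(−5) − t| / √1 = 6
|t − (6)| = 6, so t = 12 or t = 0.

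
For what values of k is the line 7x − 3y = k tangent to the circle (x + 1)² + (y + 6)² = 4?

k = 11 ± 2√58

The line touches the circle iff its distance from (−1, −6) is 2:
|7·(−1) − 3·(−6) − k| / √58 = 2
|k − (11)| = 2√58.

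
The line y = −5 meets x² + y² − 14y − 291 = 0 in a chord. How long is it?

The distance from (0, 7) to the line is 12, and r² = 340.
Half the chord is √(r² − d²) = √(196), so the full chord is 28.

28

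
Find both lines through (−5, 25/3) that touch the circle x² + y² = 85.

A line y − (25/3) = m(x − (−5)) is tangent when its distance from (0, 0) is √85:
(5m − (−25/3))² = 85(m² + 1)
54m² − 75m + 14 = 0, so m = 7/6 or m = 2/9.
With m = 7/6: 7x − 6y = −85. With m = 2/9: 2x − 9y = −85.

7x − 6y = −85 and 2x − 9y = −85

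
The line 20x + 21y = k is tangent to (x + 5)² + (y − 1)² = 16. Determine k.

k = −195 or k = 37

The line touches the circle iff its distance from (−5, 1) is 4:
|20·(−5) + 21·1 − k| / √841 = 4
|k − (−79)| = 4·29, so k = 37 or k = −195.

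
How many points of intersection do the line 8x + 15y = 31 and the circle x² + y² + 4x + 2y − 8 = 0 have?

0

Centre (−2, −1), r² = 13. Distance² from centre to line = (−62)²/289 = 3844/289.
Since d² > r², the line lies outside the circle.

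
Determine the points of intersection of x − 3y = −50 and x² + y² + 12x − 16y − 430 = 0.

Substitute y = (50 + x)/3:
10x² + 160x − 3770 = 0  ⟹  x² + 16x − 377 = 0
x = 13 or x = −29, giving (13, 21) and (−29, 7).

(−29, 7) and (13, 21)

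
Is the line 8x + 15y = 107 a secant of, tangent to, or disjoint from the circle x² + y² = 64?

Substituting the line into the circle gives 289x² − 1712x − 2951 = 0.
Δ = 2930944 − (−3411356) = 6342300.
Two real roots: the line is a secant.

secant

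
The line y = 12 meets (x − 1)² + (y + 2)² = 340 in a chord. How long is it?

24

Substitute y = 12:
x² − 2x − 143 = 0
x = 13 or x = −11, giving (13, 12) and (−11, 12).
Chord length = distance between (13, 12) and (−11, 12) = √576 = 24.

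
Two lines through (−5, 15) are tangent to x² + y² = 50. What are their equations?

x + y = 10 and 7x − y = −50

A line y − (15) = m(x − (−5)) is tangent when its distance from (0, 0) is 5√2:
(5m − (−15))² = 50(m² + 1)
m² − 6m − 7 = 0, so m = −1 or m = 7.
With m = −1: x + y = 10. With m = 7: 7x − y = −50.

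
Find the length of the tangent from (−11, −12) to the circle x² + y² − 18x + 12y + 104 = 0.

With centre O = (9, −6), |OP|² = 436 and r² = 13.
Power of the point: PT² = |PO|² − r² = 423, so PT = 3√47.

3√47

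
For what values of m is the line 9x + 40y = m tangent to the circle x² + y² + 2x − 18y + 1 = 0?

The line touches the circle iff its distance from (−1, 9) is 9:
|9·(−1) + 40·9 − m| / √1681 = 9
|m − (351)| = 9·41, so m = 720 or m = −18.

m = −18 or m = 720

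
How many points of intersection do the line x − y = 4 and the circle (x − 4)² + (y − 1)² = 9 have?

Centre (4, 1), r² = 9. Distance² from centre to line = (−1)²/2 = 1/2.
Since d² < r², the line cuts the circle twice.

2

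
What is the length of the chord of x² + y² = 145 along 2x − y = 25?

4√5

Centre (0, 0), r² = 145. Perpendicular distance d from centre to line = |−25| / √5 = 25/√5.
Chord = 2√(r² − d²) = 2·√(20) = 4√5.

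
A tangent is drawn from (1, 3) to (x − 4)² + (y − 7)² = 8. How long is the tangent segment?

With centre O = (4, 7), |OP|² = 25 and r² = 8.
Power of the point: PT² = |PO|² − r² = 17, so PT = √17.

√17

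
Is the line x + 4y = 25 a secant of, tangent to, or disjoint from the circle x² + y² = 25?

d² = (1·0 + 4·0 − (25))²/17 = 625/17; r² = 25.
Since d² > r², the line lies outside the circle.

disjoint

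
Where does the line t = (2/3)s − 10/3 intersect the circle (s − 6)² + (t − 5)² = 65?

Express t = (−10 + 2s)/3 and substitute into the circle:
13s² − 208s + 364 = 0  ⟹  s² − 16s + 28 = 0
s = 14 or s = 2, giving (14, 6) and (2, −2).

(2, −2) and (14, 6)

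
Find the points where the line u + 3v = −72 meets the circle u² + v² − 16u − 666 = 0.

Substitute v = (−72 − u)/3:
10u² − 810 = 0  ⟹  u² − 81 = 0
u = 9 or u = −9, giving (9, −27) and (−9, −21).

(−9, −21) and (9, −27)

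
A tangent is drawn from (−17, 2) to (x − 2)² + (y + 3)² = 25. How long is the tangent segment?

With centre O = (2, −3), |OP|² = 386 and r² = 25.
The tangent meets the radius at right angles, so tangent² = |PO|² − r² = 386 − 25 = 361.

19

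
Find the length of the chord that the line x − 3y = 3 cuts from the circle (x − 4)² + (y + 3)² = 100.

The distance from (4, −3) to the line is 10/√10, and r² = 100.
Half the chord is √(r² − d²) = √(90), so the full chord is 6√10.

6√10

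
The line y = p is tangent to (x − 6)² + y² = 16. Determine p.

Tangency holds when the distance from the centre (6, 0) to the line equals the radius 4:
|0·6 + 1·0 − p| / √1 = 4
|p| = 4, so p = 4 or p = −4.

p = −4 or p = 4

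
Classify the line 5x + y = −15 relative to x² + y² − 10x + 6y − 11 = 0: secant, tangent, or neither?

neither

d² = (5·5 + 1·(−3) − (−15))²/26 = 1369/26; r² = 45.
Since d² > r², the line lies outside the circle.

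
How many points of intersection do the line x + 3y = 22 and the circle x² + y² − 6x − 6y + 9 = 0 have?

0

Substituting the line into the circle gives 10x² − 80x + 169 = 0.
Discriminant = (−80)² − 4·10·(169) = −360 < 0.
No real roots: the line does not meet the circle.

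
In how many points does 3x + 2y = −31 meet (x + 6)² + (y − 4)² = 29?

Substituting the line into the circle gives 13x² + 282x + 1549 = 0.
Δ = 79524 − 80548 = −1024.
No real roots: the line does not meet the circle.

0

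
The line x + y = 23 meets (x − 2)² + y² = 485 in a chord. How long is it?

Substitute y = −x + 23:
2x² − 50x + 48 = 0  ⟹  x² − 25x + 24 = 0
x = 24 or x = 1, giving (24, −1) and (1, 22).
Chord length = distance between (24, −1) and (1, 22) = √1058 = 23√2.

23√2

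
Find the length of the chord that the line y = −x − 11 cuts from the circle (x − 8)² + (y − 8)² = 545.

Express y = −x − 11 and substitute into the circle:
2x² + 22x − 120 = 0  ⟹  x² + 11x − 60 = 0
x = 4 or x = −15, giving (4, −15) and (−15, 4).
|(4, −15) − (−15, 4)| = √((19)² + (−19)²) = 19√2.

19√2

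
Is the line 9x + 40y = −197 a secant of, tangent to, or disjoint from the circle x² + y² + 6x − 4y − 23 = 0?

Substituting the line into the circle gives 1681x² + 14586x + 33529 = 0.
Discriminant = (14586)² − 4·1681·(33529) = −12697600 < 0.
No real roots: the line does not meet the circle.

disjoint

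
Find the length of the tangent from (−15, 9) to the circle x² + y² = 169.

The centre is (0, 0) and r = 13. The square of the distance from P to the centre is 225 + 81 = 306.
The tangent meets the radius at right angles, so tangent² = |PO|² − r² = 306 − 169 = 137.

√137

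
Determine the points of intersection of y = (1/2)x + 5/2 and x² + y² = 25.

From the line, y = (5 + x)/2. Substituting:
5x² + 10x − 75 = 0  ⟹  x² + 2x − 15 = 0
x = 3 or x = −5, giving (3, 4) and (−5, 0).

(−5, 0) and (3, 4)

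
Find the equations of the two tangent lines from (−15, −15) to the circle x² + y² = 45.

Let a tangent through (−15, −15) have slope m. Its distance from (0, 0) must equal 3√5:
[m·(15) − (15)]² = 45(m² + 1)
2m² − 5m + 2 = 0, so m = 1/2 or m = 2.
Through (−15, −15) these give x − 2y = 15 and 2x − y = −15.

x − 2y = 15 and 2x − y = −15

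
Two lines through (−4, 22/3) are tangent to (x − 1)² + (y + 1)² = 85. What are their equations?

7x − 6y = −72 and 2x − 9y = −74

Write the tangent as mx − y + (22/3 − m·(−4)) = 0 and set its distance from the centre to √85:
[m·(5) − (−25/3)]² = 85(m² + 1)
54m² − 75m + 14 = 0, so m = 7/6 or m = 2/9.
With m = 7/6: 7x − 6y = −72. With m = 2/9: 2x − 9y = −74.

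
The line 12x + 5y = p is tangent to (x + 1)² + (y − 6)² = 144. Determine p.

p = −138 or p = 174

The line touches the circle iff its distance from (−1, 6) is 12:
|12·(−1) + 5·6 − p| / √169 = 12
|p − (18)| = 12·13, so p = 174 or p = −138.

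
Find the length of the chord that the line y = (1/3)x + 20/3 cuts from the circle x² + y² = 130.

6√10

The distance from (0, 0) to the line is 20/√10, and r² = 130.
Chord = 2√(r² − d²) = 2·√(90) = 6√10.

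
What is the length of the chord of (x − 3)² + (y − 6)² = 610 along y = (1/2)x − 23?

2√5

Centre (3, 6), r² = 610. Perpendicular distance d from centre to line = |−55| / √5 = 55/√5.
Chord = 2√(r² − d²) = 2·√(5) = 2√5.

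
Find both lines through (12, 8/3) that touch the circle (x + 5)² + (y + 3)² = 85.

7x − 6y = 68 and 2x + 9y = 48

Write the tangent as mx − y + (8/3 − m·(12)) = 0 and set its distance from the centre to √85:
[m·(−17) − (−17/3)]² = 85(m² + 1)
54m² − 51m − 14 = 0, so m = 7/6 or m = −2/9.
With m = 7/6: 7x − 6y = 68. With m = −2/9: 2x + 9y = 48.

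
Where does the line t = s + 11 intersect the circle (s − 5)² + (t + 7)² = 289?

Substitute t = s + 11:
2s² + 26s + 60 = 0  ⟹  s² + 13s + 30 = 0
s = −3 or s = −10, giving (−3, 8) and (−10, 1).

(−10, 1) and (−3, 8)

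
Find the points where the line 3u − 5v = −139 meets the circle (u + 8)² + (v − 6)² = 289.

(−23, 14) and (−8, 23)

Express v = (139 + 3u)/5 and substitute into the circle:
34u² + 1054u + 6256 = 0  ⟹  u² + 31u + 184 = 0
u = −8 or u = −23, giving (−8, 23) and (−23, 14).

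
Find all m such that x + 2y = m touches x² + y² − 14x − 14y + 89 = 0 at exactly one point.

Tangency holds when the distance from the centre (7, 7) to the line equals the radius 3:
|1·7 + 2·7 − m| / √5 = 3
|m − (21)| = 3√5.

m = 21 ± 3√5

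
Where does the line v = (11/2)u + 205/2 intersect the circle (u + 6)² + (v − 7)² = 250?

Substitute v = (205 + 11u)/2:
125u² + 4250u + 35625 = 0  ⟹  u² + 34u + 285 = 0
u = −15 or u = −19, giving (−15, 20) and (−19, −2).

(−19, −2) and (−15, 20)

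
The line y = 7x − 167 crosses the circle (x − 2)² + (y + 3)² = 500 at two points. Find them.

(22, −13) and (24, 1)

Express y = 7x − 167 and substitute into the circle:
50x² − 2300x + 26400 = 0  ⟹  x² − 46x + 528 = 0
x = 24 or x = 22, giving (24, 1) and (22, −13).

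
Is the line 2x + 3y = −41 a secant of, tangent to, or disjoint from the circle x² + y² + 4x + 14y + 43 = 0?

disjoint

Substituting the line into the circle gives 13x² + 116x + 346 = 0.
Δ = 13456 − 17992 = −4536.
No real roots: the line does not meet the circle.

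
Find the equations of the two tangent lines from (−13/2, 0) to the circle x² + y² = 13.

2x − 3y = −13 and 2x + 3y = −13

Let a tangent through (−13/2, 0) have slope m. Its distance from (0, 0) must equal √13:
[m·(13/2) − (0)]² = 13(m² + 1)
9m² − 4 = 0, so m = 2/3 or m = −2/3.
With m = 2/3: 2x − 3y = −13. With m = −2/3: 2x + 3y = −13.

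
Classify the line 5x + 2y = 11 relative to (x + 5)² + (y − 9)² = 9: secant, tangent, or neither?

neither

Substituting the line into the circle gives 29x² + 110x + 113 = 0.
Δ = 12100 − 13108 = −1008.
No real roots: the line does not meet the circle.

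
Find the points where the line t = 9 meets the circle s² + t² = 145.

From the line, t = 9. Substituting:
s² − 64 = 0
s = 8 or s = −8, giving (8, 9) and (−8, 9).

(−8, 9) and (8, 9)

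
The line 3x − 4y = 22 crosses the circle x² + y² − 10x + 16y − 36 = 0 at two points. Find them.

(−6, −10) and (10, 2)

From the line, y = (−22 + 3x)/4. Substituting:
25x² − 100x − 1500 = 0  ⟹  x² − 4x − 60 = 0
x = 10 or x = −6, giving (10, 2) and (−6, −10).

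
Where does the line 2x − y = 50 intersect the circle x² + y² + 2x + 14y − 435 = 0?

Substitute y = 2x − 50:
5x² − 170x + 1365 = 0  ⟹  x² − 34x + 273 = 0
x = 21 or x = 13, giving (21, −8) and (13, −24).

(13, −24) and (21, −8)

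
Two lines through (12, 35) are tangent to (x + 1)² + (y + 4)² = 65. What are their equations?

A line y − (35) = m(x − (12)) is tangent when its distance from (−1, −4) is √65:
[m·(−13) − (−39)]² = 65(m² + 1)
4m² − 39m + 56 = 0, so m = 7/4 or m = 8.
With m = 7/4: 7x − 4y = −56. With m = 8: 8x − y = 61.

7x − 4y = −56 and 8x − y = 61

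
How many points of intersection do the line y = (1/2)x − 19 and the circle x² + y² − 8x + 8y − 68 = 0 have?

0

Substituting the line into the circle gives 5x² − 92x + 564 = 0.
Discriminant = (−92)² − 4·5·(564) = −2816 < 0.
No real roots: the line does not meet the circle.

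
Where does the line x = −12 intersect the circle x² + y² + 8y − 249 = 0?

(−12, −15) and (−12, 7)

The line gives x = −12. Substituting into the circle:
y² + 8y − 105 = 0
y = 7 or y = −15, giving (−12, 7) and (−12, −15).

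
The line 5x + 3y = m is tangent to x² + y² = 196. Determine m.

Tangency holds when the distance from the centre (0, 0) to the line equals the radius 14:
|5·0 + 3·0 − m| / √34 = 14
|m| = 14√34.

m = ±14√34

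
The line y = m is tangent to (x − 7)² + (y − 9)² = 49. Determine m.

Tangency holds when the distance from the centre (7, 9) to the line equals the radius 7:
|0·7 + 1·9 − m| / √1 = 7
|m − (9)| = 7, so m = 16 or m = 2.

m = 2 or m = 16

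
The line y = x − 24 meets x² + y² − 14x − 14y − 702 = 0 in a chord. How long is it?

From the line, y = x − 24. Substituting:
2x² − 76x + 210 = 0  ⟹  x² − 38x + 105 = 0
x = 35 or x = 3, giving (35, 11) and (3, −21).
Chord length = distance between (35, 11) and (3, −21) = √2048 = 32√2.

32√2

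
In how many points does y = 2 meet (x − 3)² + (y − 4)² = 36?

2

Substituting the line into the circle gives x² − 6x − 23 = 0.
Δ = 36 − (−92) = 128.
Two real roots: the line is a secant.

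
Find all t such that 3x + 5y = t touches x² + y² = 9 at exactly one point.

t = ±3√34

The line touches the circle iff its distance from (0, 0) is 3:
|3·0 + 5·0 − t| / √34 = 3
|t| = 3√34.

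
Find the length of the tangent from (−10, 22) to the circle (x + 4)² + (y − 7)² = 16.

With centre O = (−4, 7), |OP|² = 261 and r² = 16.
The tangent meets the radius at right angles, so tangent² = |PO|² − r² = 261 − 16 = 245.

7√5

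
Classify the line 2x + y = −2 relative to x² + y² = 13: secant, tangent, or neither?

secant

Centre (0, 0), r² = 13. Distance² from centre to line = (2)²/5 = 4/5.
Since d² < r², the line cuts the circle twice.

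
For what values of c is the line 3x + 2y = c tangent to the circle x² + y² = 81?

For a tangent, require d(centre, line) = r = 9.
|3·0 + 2·0 − c| / √13 = 9
|c| = 9√13.

c = ±9√13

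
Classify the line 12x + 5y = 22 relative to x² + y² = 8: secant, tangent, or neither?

secant

d² = (12·0 + 5·0 − (22))²/169 = 484/169; r² = 8.
Since d² < r², the line cuts the circle twice.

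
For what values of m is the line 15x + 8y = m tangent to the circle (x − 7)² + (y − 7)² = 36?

For a tangent, require d(centre, line) = r = 6.
|15·7 + 8·7 − m| / √289 = 6
|m − (161)| = 6·17, so m = 263 or m = 59.

m = 59 or m = 263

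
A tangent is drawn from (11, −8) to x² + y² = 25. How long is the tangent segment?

With centre O = (0, 0), |OP|² = 185 and r² = 25.
By the tangent–radius right angle, tangent length = √(|PO|² − r²) = √160 = 4√10.

4√10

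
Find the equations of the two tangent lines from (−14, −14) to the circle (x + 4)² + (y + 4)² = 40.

3x − y = −28 and x − 3y = 28

A line y − (−14) = m(x − (−14)) is tangent when its distance from (−4, −4) is 2√10:
(10m − (10))² = 40(m² + 1)
3m² − 10m + 3 = 0, so m = 3 or m = 1/3.
With m = 3: 3x − y = −28. With m = 1/3: x − 3y = 28.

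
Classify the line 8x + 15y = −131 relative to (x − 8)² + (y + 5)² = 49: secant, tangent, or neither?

Substituting the line into the circle gives 289x² − 2704x + 6511 = 0.
Δ = 7311616 − 7526716 = −215100.
No real roots: the line does not meet the circle.

neither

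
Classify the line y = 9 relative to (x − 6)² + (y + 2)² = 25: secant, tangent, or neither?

neither

Centre (6, −2), r² = 25. Distance² from centre to line = (−11)² = 121.
Since d² > r², the line lies outside the circle.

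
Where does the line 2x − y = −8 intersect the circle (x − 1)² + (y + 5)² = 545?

Express y = 2x + 8 and substitute into the circle:
5x² + 50x − 375 = 0  ⟹  x² + 10x − 75 = 0
x = 5 or x = −15, giving (5, 18) and (−15, −22).

(−15, −22) and (5, 18)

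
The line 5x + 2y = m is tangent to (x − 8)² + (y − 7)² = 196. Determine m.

m = 54 ± 14√29

Tangency holds when the distance from the centre (8, 7) to the line equals the radius 14:
|5·8 + 2·7 − m| / √29 = 14
|m − (54)| = 14√29.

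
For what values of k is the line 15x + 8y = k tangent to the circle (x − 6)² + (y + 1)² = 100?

k = −88 or k = 252

The line touches the circle iff its distance from (6, −1) is 10:
|15·6 + 8·(−1) − k| / √289 = 10
|k − (82)| = 10·17, so k = 252 or k = −88.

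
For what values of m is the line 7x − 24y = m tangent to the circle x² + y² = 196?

Tangency holds when the distance from the centre (0, 0) to the line equals the radius 14:
|7·0 − 24·0 − m| / √625 = 14
|m| = 14·25, so m = 350 or m = −350.

m = −350 or m = 350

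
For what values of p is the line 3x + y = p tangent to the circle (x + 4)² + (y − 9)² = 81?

Tangency holds when the distance from the centre (−4, 9) to the line equals the radius 9:
|3·(−4) + 1·9 − p| / √10 = 9
|p − (−3)| = 9√10.

p = −3 ± 9√10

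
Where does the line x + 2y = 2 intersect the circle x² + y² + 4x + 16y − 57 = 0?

(−4, 3) and (8, −3)

Substitute y = (2 − x)/2:
5x² − 20x − 160 = 0  ⟹  x² − 4x − 32 = 0
x = 8 or x = −4, giving (8, −3) and (−4, 3).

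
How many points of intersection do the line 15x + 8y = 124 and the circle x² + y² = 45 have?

0

d² = (15·0 + 8·0 − (124))²/289 = 15376/289; r² = 45.
Since d² > r², the line lies outside the circle.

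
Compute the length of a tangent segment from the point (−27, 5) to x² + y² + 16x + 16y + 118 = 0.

Centre (−8, −8), r² = 10. |PO|² = (−19)² + (13)² = 530.
The tangent meets the radius at right angles, so tangent² = |PO|² − r² = 530 − 10 = 520.

2√130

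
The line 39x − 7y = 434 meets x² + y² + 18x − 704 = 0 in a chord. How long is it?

Express y = (−434 + 39x)/7 and substitute into the circle:
1570x² − 32970x + 153860 = 0  ⟹  x² − 21x + 98 = 0
x = 14 or x = 7, giving (14, 16) and (7, −23).
|(14, 16) − (7, −23)| = √((7)² + (39)²) = √1570.

√1570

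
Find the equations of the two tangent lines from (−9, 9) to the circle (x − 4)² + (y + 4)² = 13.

2x + 3y = 9 and 3x + 2y = −9

Write the tangent as mx − y + (9 − m·(−9)) = 0 and set its distance from the centre to √13:
(13m − (−13))² = 13(m² + 1)
6m² + 13m + 6 = 0, so m = −2/3 or m = −3/2.
With m = −2/3: 2x + 3y = 9. With m = −3/2: 3x + 2y = −9.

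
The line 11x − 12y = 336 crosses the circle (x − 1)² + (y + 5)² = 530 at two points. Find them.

(0, −28) and (24, −6)

Substitute y = (−336 + 11x)/12:
265x² − 6360x = 0  ⟹  x² − 24x = 0
x = 24 or x = 0, giving (24, −6) and (0, −28).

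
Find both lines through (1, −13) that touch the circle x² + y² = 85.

6x + 7y = −85 and 7x − 6y = 85

Let a tangent through (1, −13) have slope m. Its distance from (0, 0) must equal √85:
[m·(−1) − (13)]² = 85(m² + 1)
42m² − 13m − 42 = 0, so m = −6/7 or m = 7/6.
Through (1, −13) these give 6x + 7y = −85 and 7x − 6y = 85.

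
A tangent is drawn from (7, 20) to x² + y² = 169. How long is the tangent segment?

2√70

Centre (0, 0), r² = 169. |PO|² = (7)² + (20)² = 449.
The tangent meets the radius at right angles, so tangent² = |PO|² − r² = 449 − 169 = 280.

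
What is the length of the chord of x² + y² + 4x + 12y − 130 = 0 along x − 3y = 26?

8√10

Express y = (−26 + x)/3 and substitute into the circle:
10x² + 20x − 1430 = 0  ⟹  x² + 2x − 143 = 0
x = 11 or x = −13, giving (11, −5) and (−13, −13).
|(11, −5) − (−13, −13)| = √((24)² + (8)²) = 8√10.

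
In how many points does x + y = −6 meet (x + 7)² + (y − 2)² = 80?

Substituting the line into the circle gives 2x² + 30x + 33 = 0.
Δ = 900 − 264 = 636.
Two real roots: the line is a secant.

2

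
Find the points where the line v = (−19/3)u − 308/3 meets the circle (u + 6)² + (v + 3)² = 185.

Express v = (−308 − 19u)/3 and substitute into the circle:
370u² + 11470u + 88060 = 0  ⟹  u² + 31u + 238 = 0
u = −14 or u = −17, giving (−14, −14) and (−17, 5).

(−17, 5) and (−14, −14)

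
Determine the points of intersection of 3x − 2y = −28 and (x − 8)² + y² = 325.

Express y = (28 + 3x)/2 and substitute into the circle:
13x² + 104x − 260 = 0  ⟹  x² + 8x − 20 = 0
x = 2 or x = −10, giving (2, 17) and (−10, −1).

(−10, −1) and (2, 17)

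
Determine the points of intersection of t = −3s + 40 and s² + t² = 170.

Substitute t = −3s + 40:
10s² − 240s + 1430 = 0  ⟹  s² − 24s + 143 = 0
s = 13 or s = 11, giving (13, 1) and (11, 7).

(11, 7) and (13, 1)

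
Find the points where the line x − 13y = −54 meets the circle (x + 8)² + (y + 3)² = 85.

(−15, 3) and (−2, 4)

From the line, y = (54 + x)/13. Substituting:
170x² + 2890x + 5100 = 0  ⟹  x² + 17x + 30 = 0
x = −2 or x = −15, giving (−2, 4) and (−15, 3).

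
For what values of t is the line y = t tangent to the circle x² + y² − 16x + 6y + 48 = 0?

t = −8 or t = 2

Tangency holds when the distance from the centre (8, −3) to the line equals the radius 5:
|0·8 + 1·(−3) − t| / √1 = 5
|t − (−3)| = 5, so t = 2 or t = −8.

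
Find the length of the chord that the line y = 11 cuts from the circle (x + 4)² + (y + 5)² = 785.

46

Centre (−4, −5), r² = 785. Perpendicular distance d from centre to line = |−16| / √1 = 16.
Chord = 2√(r² − d²) = 2·√(529) = 46.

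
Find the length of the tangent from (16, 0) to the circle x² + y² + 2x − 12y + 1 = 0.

With centre O = (−1, 6), |OP|² = 325 and r² = 36.
By the tangent–radius right angle, tangent length = √(|PO|² − r²) = √289 = 17.

17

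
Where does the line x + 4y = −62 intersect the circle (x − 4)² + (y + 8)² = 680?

Express y = (−62 − x)/4 and substitute into the circle:
17x² − 68x − 9724 = 0  ⟹  x² − 4x − 572 = 0
x = 26 or x = −22, giving (26, −22) and (−22, −10).

(−22, −10) and (26, −22)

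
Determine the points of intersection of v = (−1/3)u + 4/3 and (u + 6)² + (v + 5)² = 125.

Substitute v = (4 − u)/3:
10u² + 70u − 440 = 0  ⟹  u² + 7u − 44 = 0
u = 4 or u = −11, giving (4, 0) and (−11, 5).

(−11, 5) and (4, 0)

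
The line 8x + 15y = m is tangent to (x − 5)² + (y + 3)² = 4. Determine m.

m = −39 or m = 29

The line touches the circle iff its distance from (5, −3) is 2:
|8·5 + 15·(−3) − m| / √289 = 2
|m − (−5)| = 2·17, so m = 29 or m = −39.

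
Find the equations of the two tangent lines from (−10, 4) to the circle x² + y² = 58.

3x − 7y = −58 and 7x + 3y = −58

A line y − (4) = m(x − (−10)) is tangent when its distance from (0, 0) is √58:
[m·(10) − (−4)]² = 58(m² + 1)
21m² + 40m − 21 = 0, so m = 3/7 or m = −7/3.
With m = 3/7: 3x − 7y = −58. With m = −7/3: 7x + 3y = −58.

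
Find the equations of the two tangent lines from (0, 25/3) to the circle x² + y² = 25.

4x − 3y = −25 and 4x + 3y = 25

Let a tangent through (0, 25/3) have slope m. Its distance from (0, 0) must equal 5:
[m·(0) − (−25/3)]² = 25(m² + 1)
9m² − 16 = 0, so m = 4/3 or m = −4/3.
Through (0, 25/3) these give 4x − 3y = −25 and 4x + 3y = 25.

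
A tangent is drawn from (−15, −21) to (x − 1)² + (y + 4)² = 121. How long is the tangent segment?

The centre is (1, −4) and r = 11. The square of the distance from P to the centre is 256 + 289 = 545.
By the tangent–radius right angle, tangent length = √(|PO|² − r²) = √424 = 2√106.

2√106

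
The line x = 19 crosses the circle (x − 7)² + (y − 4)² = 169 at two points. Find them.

The line gives x = 19. Substituting into the circle:
y² − 8y − 9 = 0
y = 9 or y = −1, giving (19, 9) and (19, −1).

(19, −1) and (19, 9)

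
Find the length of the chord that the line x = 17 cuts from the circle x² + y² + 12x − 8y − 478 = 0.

2

The distance from (−6, 4) to the line is 23, and r² = 530.
Chord = 2√(r² − d²) = 2·√(1) = 2.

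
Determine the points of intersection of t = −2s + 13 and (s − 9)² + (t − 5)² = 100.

Express t = −2s + 13 and substitute into the circle:
5s² − 50s + 45 = 0  ⟹  s² − 10s + 9 = 0
s = 9 or s = 1, giving (9, −5) and (1, 11).

(1, 11) and (9, −5)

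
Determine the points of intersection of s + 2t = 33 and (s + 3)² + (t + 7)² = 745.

(−7, 20) and (21, 6)

From the line, t = (33 − s)/2. Substituting:
5s² − 70s − 735 = 0  ⟹  s² − 14s − 147 = 0
s = 21 or s = −7, giving (21, 6) and (−7, 20).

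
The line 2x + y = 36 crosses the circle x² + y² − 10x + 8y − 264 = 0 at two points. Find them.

(12, 12) and (22, −8)

From the line, y = −2x + 36. Substituting:
5x² − 170x + 1320 = 0  ⟹  x² − 34x + 264 = 0
x = 22 or x = 12, giving (22, −8) and (12, 12).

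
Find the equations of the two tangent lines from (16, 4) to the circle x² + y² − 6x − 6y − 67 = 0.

7x − 6y = 88 and 6x + 7y = 124

A line y − (4) = m(x − (16)) is tangent when its distance from (3, 3) is √85:
[m·(−13) − (−1)]² = 85(m² + 1)
42m² − 13m − 42 = 0, so m = 7/6 or m = −6/7.
With m = 7/6: 7x − 6y = 88. With m = −6/7: 6x + 7y = 124.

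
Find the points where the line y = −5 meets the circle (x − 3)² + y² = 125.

Substitute y = −5:
x² − 6x − 91 = 0
x = 13 or x = −7, giving (13, −5) and (−7, −5).

(−7, −5) and (13, −5)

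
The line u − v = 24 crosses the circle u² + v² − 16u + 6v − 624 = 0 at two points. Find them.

Express v = u − 24 and substitute into the circle:
2u² − 58u − 192 = 0  ⟹  u² − 29u − 96 = 0
u = 32 or u = −3, giving (32, 8) and (−3, −27).

(−3, −27) and (32, 8)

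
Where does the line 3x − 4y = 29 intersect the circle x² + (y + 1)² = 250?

(−9, −14) and (15, 4)

From the line, y = (−29 + 3x)/4. Substituting:
25x² − 150x − 3375 = 0  ⟹  x² − 6x − 135 = 0
x = 15 or x = −9, giving (15, 4) and (−9, −14).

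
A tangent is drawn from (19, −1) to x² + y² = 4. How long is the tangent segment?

√358

Centre (0, 0), r² = 4. |PO|² = (19)² + (−1)² = 362.
By the tangent–radius right angle, tangent length = √(|PO|² − r²) = √358.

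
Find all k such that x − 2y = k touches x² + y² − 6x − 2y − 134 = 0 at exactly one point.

Tangency holds when the distance from the centre (3, 1) to the line equals the radius 12:
|1·3 − 2·1 − k| / √5 = 12
|k − (1)| = 12√5.

k = 1 ± 12√5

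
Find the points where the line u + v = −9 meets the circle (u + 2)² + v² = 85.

(−11, 2) and (0, −9)

Express v = −u − 9 and substitute into the circle:
2u² + 22u = 0  ⟹  u² + 11u = 0
u = 0 or u = −11, giving (0, −9) and (−11, 2).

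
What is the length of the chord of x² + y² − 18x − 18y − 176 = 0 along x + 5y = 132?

4√26

Centre (9, 9), r² = 338. Perpendicular distance d from centre to line = |−78| / √26 = 78/√26.
Chord = 2√(r² − d²) = 2·√(104) = 4√26.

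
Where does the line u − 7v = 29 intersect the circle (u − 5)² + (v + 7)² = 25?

(1, −4) and (8, −3)

Express v = (−29 + u)/7 and substitute into the circle:
50u² − 450u + 400 = 0  ⟹  u² − 9u + 8 = 0
u = 8 or u = 1, giving (8, −3) and (1, −4).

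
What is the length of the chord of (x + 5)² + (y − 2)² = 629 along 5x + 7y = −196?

3√74

The distance from (−5, 2) to the line is 185/√74, and r² = 629.
Chord = 2√(r² − d²) = 2·√(333/2) = 3√74.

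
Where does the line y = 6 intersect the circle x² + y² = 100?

From the line, y = 6. Substituting:
x² − 64 = 0
x = 8 or x = −8, giving (8, 6) and (−8, 6).

(−8, 6) and (8, 6)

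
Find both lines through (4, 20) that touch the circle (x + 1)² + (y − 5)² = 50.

x − y = −16 and 7x + y = 48

Write the tangent as mx − y + (20 − m·(4)) = 0 and set its distance from the centre to 5√2:
(−5m − (−15))² = 50(m² + 1)
m² + 6m − 7 = 0, so m = 1 or m = −7.
Through (4, 20) these give x − y = −16 and 7x + y = 48.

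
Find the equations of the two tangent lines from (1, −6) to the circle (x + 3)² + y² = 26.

x + 5y = −29 and 5x − y = 11

Write the tangent as mx − y + (−6 − m·(1)) = 0 and set its distance from the centre to √26:
(−4m − (6))² = 26(m² + 1)
5m² − 24m − 5 = 0, so m = −1/5 or m = 5.
Through (1, −6) these give x + 5y = −29 and 5x − y = 11.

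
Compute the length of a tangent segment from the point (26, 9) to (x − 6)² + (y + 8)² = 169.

2√130

The centre is (6, −8) and r = 13. The square of the distance from P to the centre is 400 + 289 = 689.
Power of the point: PT² = |PO|² − r² = 520, so PT = 2√130.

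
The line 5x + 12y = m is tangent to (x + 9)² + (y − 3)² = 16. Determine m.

m = −61 or m = 43

For a tangent, require d(centre, line) = r = 4.
|5·(−9) + 12·3 − m| / √169 = 4
|m − (−9)| = 4·13, so m = 43 or m = −61.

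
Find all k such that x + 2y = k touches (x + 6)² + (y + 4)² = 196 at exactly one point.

k = −14 ± 14√5

Tangency holds when the distance from the centre (−6, −4) to the line equals the radius 14:
|1·(−6) + 2·(−4) − k| / √5 = 14
|k − (−14)| = 14√5.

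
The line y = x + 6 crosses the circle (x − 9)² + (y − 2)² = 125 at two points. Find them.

Substitute y = x + 6:
2x² − 10x − 28 = 0  ⟹  x² − 5x − 14 = 0
x = 7 or x = −2, giving (7, 13) and (−2, 4).

(−2, 4) and (7, 13)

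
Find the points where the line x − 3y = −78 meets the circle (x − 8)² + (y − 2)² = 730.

From the line, y = (78 + x)/3. Substituting:
10x² − 810 = 0  ⟹  x² − 81 = 0
x = 9 or x = −9, giving (9, 29) and (−9, 23).

(−9, 23) and (9, 29)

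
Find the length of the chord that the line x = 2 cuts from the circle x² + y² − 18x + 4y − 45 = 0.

Centre (9, −2), r² = 130. Perpendicular distance d from centre to line = |7| / √1 = 7.
Chord = 2√(r² − d²) = 2·√(81) = 18.

18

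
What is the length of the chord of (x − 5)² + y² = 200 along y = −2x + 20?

From the line, y = −2x + 20. Substituting:
5x² − 90x + 225 = 0  ⟹  x² − 18x + 45 = 0
x = 15 or x = 3, giving (15, −10) and (3, 14).
Chord length = distance between (15, −10) and (3, 14) = √720 = 12√5.

12√5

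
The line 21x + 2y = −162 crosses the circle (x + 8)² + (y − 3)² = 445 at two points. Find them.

Substitute y = (−162 − 21x)/2:
445x² + 7120x + 26700 = 0  ⟹  x² + 16x + 60 = 0
x = −6 or x = −10, giving (−6, −18) and (−10, 24).

(−10, 24) and (−6, −18)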